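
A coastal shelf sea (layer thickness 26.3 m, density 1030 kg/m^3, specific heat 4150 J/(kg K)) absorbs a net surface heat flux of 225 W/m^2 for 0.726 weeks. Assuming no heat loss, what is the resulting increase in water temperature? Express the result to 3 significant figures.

0.879 K

Areal heat capacity C = ρ c_p D = 1030 × 4150 × 26.3 = 1.12×10^8 J/(m^2 K).
Net heat input Q = F Δt = 225 × (0.726 weeks × 6.048×10^5 s/week) = 9.88×10^7 J/m².
ΔT = Q / C = 9.88×10^7 / 1.12×10^8 = 0.879 K.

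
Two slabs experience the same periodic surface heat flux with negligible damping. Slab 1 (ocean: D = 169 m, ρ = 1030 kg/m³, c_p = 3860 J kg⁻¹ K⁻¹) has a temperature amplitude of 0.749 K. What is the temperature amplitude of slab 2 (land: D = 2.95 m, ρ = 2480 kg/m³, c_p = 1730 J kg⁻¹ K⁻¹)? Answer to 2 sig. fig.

40 K

C_ocean = 6.72×10^8 J/(m²·K); C_land = 1.27×10^7 J/(m²·K).
A ∝ 1/C ⇒ A_land = A_ocean × C_ocean/C_land = 0.749 × 53.1 = 39.8 K.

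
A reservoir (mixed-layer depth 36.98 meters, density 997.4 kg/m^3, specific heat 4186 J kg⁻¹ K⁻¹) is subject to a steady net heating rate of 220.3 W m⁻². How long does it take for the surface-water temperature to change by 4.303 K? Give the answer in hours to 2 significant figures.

840 hours

Areal heat capacity C = ρ c_p D = 997.4 × 4186 × 36.98 = 1.54×10^8 J/(m^2 K).
Time required: Δt = C ΔT / F = 1.54×10^8 × 4.303 / 220.3 = 3.02×10^6 s.
In hours: 3.02×10^6 s / (3600 s/hour) = 838 hours.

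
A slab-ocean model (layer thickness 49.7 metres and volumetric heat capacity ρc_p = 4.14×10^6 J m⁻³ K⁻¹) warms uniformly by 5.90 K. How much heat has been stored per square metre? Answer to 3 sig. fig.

1.21×10^9

Areal heat capacity C = ρc_p × D = 4.14×10^6 × 49.7 = 2.06×10^8 J/(m^2 K).
ΔQ = C ΔT = 2.06×10^8 × 5.90 = 1.21×10^9 J/m².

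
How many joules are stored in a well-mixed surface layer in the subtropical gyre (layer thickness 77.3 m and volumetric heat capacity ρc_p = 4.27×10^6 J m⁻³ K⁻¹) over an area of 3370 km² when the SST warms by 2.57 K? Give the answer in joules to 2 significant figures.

2.9×10^18 J

Areal heat capacity C = ρc_p × D = 4.27×10^6 × 77.3 = 3.30×10^8 J/(m²·K).
Heat per unit area: q = C ΔT = 3.30×10^8 × 2.57 = 8.48×10^8 J/m².
Total heat: Q = q × A = 8.48×10^8 × (3370 × 10⁶ m²) = 2.86×10^18 J.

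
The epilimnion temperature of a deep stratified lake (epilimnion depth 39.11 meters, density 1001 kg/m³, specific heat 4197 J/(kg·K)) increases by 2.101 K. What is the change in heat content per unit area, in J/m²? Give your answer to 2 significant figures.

Areal heat capacity C = ρ c_p D = 1001 × 4197 × 39.11 = 1.64×10^8 J/(m^2 K).
ΔQ = C ΔT = 1.64×10^8 × 2.101 = 3.45×10^8 J/m².

3.5×10^8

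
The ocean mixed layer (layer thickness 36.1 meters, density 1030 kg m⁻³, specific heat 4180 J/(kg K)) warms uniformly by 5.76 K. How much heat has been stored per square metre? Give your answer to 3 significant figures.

8.95×10^8

Areal heat capacity C = ρ c_p D = 1030 × 4180 × 36.1 = 1.55×10^8 J/(m²·K).
ΔQ = C ΔT = 1.55×10^8 × 5.76 = 8.95×10^8 J/m².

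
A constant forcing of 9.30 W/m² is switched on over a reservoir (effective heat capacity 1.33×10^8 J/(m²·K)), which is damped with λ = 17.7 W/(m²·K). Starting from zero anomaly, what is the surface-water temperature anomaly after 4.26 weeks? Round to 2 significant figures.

Areal heat capacity C = 1.33×10^8 J/(m²·K) (given).
τ = C / λ = 1.33×10^8 / 17.7 = 7.51×10^6 s.
Equilibrium anomaly ΔT_eq = F / λ = 9.30 / 17.7 = 0.525 K.
t = 4.26 weeks = 2.58×10^6 s, so t/τ = 0.343.
ΔT(t) = ΔT_eq (1 − e^(−t/τ)) = 0.525 × (1 − e^−0.343) = 0.153 K.

0.15 K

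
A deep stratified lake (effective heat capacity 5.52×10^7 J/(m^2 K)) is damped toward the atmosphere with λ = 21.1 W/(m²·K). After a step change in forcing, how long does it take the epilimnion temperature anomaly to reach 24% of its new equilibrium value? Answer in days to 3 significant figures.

Areal heat capacity C = 5.52×10^7 J/(m^2 K) (given).
τ = C / λ = 5.52×10^7 / 21.1 = 2.62×10^6 s.
Fraction reached: 1 − e^(−t/τ) = 0.24 ⇒ t = −τ ln(1 − 0.24) = τ × 0.274.
t = 7.18×10^5 s = 8.31 days.

8.31 days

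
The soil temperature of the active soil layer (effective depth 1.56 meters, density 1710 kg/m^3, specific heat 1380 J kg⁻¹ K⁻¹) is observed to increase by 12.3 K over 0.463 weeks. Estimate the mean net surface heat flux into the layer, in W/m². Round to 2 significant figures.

Areal heat capacity C = ρ c_p D = 1710 × 1380 × 1.56 = 3.68×10^6 J/(m²·K).
Required heat per unit area: Q = C ΔT = 3.68×10^6 × 12.3 = 4.53×10^7 J/m².
Flux F = Q / Δt = 4.53×10^7 / 2.80×10^5 s = 162 W/m².

160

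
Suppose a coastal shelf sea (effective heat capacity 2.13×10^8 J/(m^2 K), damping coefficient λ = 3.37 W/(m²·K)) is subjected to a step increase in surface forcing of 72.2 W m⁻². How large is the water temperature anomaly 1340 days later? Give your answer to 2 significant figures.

Areal heat capacity C = 2.13×10^8 J/(m^2 K) (given).
τ = C / λ = 2.13×10^8 / 3.37 = 6.32×10^7 s.
Equilibrium anomaly ΔT_eq = F / λ = 72.2 / 3.37 = 21.4 K.
t = 1340 days = 1.16×10^8 s, so t/τ = 1.83.
ΔT(t) = ΔT_eq (1 − e^(−t/τ)) = 21.4 × (1 − e^−1.83) = 18.0 K.

18 K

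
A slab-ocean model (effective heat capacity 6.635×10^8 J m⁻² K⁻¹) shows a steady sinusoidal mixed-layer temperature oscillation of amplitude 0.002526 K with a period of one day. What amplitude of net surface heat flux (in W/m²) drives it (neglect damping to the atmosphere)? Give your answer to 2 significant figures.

120

Areal heat capacity C = 6.635×10^8 J m⁻² K⁻¹ (given).
ω = 2π / 86400 s = 7.27×10^-5 s⁻¹.
Cω = 6.64×10^8 × 7.27×10^-5 = 48300 W/(m²·K).
F₀ = A × Cω = 0.002526 × 48300 = 122 W/m².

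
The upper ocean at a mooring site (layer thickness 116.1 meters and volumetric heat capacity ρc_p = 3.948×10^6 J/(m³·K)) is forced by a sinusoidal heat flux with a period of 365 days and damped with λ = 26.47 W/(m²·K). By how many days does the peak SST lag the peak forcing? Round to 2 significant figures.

75 days

Areal heat capacity C = ρc_p × D = 3.948×10^6 × 116.1 = 4.58×10^8 J/(m²·K).
ω = 2π / 3.15×10^7 s = 1.99×10^-7 s⁻¹.
Phase lag φ = arctan(Cω/λ) = arctan(91.3/26.47) = 1.29 rad.
Time lag = φ / ω = 1.29 / 1.99×10^-7 = 6.47×10^6 s = 74.9 days.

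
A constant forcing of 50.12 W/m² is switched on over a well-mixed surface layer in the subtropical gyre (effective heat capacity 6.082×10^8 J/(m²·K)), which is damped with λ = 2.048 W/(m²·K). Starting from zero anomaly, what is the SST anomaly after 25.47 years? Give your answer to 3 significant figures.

22.8 K

Areal heat capacity C = 6.082×10^8 J/(m²·K) (given).
τ = C / λ = 6.08×10^8 / 2.048 = 2.97×10^8 s.
Equilibrium anomaly ΔT_eq = F / λ = 50.12 / 2.048 = 24.5 K.
t = 25.47 years = 8.04×10^8 s, so t/τ = 2.71.
ΔT(t) = ΔT_eq (1 − e^(−t/τ)) = 24.5 × (1 − e^−2.71) = 22.8 K.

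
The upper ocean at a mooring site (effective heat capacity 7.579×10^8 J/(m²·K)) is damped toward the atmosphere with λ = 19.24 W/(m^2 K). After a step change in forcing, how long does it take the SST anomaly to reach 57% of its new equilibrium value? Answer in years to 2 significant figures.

Areal heat capacity C = 7.579×10^8 J/(m²·K) (given).
τ = C / λ = 7.58×10^8 / 19.24 = 3.94×10^7 s.
Fraction reached: 1 − e^(−t/τ) = 0.57 ⇒ t = −τ ln(1 − 0.57) = τ × 0.844.
t = 3.32×10^7 s = 1.05 years.

1.1 years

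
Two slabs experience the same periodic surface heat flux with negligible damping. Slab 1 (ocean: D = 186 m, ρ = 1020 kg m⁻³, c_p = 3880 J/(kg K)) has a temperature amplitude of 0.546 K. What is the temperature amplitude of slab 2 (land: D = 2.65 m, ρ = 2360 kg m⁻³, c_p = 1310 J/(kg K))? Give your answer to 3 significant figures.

C_ocean = 7.36×10^8 J/(m²·K); C_land = 8.19×10^6 J/(m²·K).
A ∝ 1/C ⇒ A_land = A_ocean × C_ocean/C_land = 0.546 × 89.8 = 49.1 K.

49.1 K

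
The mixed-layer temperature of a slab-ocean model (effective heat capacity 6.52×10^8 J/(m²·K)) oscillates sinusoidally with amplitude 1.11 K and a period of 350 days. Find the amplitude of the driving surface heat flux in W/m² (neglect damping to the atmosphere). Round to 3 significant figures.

Areal heat capacity C = 6.52×10^8 J/(m²·K) (given).
ω = 2π / 3.02×10^7 s = 2.08×10^-7 s⁻¹.
Cω = 6.52×10^8 × 2.08×10^-7 = 135 W/(m²·K).
F₀ = A × Cω = 1.11 × 135 = 150 W/m².

150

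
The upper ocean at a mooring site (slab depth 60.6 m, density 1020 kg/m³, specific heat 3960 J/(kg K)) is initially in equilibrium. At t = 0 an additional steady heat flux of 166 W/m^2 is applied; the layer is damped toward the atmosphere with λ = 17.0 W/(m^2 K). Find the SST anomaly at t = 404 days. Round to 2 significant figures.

8.9 K

Areal heat capacity C = ρ c_p D = 1020 × 3960 × 60.6 = 2.45×10^8 J m⁻² K⁻¹.
τ = C / λ = 2.45×10^8 / 17.0 = 1.44×10^7 s.
Equilibrium anomaly ΔT_eq = F / λ = 166 / 17.0 = 9.76 K.
t = 404 days = 3.49×10^7 s, so t/τ = 2.42.
ΔT(t) = ΔT_eq (1 − e^(−t/τ)) = 9.76 × (1 − e^−2.42) = 8.90 K.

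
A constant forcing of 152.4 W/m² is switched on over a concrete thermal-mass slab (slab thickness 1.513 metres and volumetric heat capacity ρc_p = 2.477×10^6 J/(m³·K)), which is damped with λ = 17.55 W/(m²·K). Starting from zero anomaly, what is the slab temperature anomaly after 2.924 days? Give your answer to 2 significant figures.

Areal heat capacity C = ρc_p × D = 2.477×10^6 × 1.513 = 3.75×10^6 J/(m^2 K).
τ = C / λ = 3.75×10^6 / 17.55 = 2.14×10^5 s.
Equilibrium anomaly ΔT_eq = F / λ = 152.4 / 17.55 = 8.68 K.
t = 2.924 days = 2.53×10^5 s, so t/τ = 1.18.
ΔT(t) = ΔT_eq (1 − e^(−t/τ)) = 8.68 × (1 − e^−1.18) = 6.02 K.

6.0 K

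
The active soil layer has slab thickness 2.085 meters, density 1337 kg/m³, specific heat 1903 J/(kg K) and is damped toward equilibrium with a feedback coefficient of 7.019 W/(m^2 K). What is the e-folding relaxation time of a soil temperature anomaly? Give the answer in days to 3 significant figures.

Areal heat capacity C = ρ c_p D = 1337 × 1903 × 2.085 = 5.30×10^6 J/(m^2 K).
Relaxation time τ = C / λ = 5.30×10^6 / 7.019 = 7.56×10^5 s.
In days: 7.56×10^5 s / (86400 s/day) = 8.75 days.

8.75 days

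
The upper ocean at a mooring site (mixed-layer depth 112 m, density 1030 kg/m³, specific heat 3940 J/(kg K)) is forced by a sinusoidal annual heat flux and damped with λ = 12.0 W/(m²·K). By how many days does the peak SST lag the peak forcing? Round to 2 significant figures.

Areal heat capacity C = ρ c_p D = 1030 × 3940 × 112 = 4.55×10^8 J m⁻² K⁻¹.
ω = 2π / 3.15×10^7 s = 1.99×10^-7 s⁻¹.
Phase lag φ = arctan(Cω/λ) = arctan(90.6/12.0) = 1.44 rad.
Time lag = φ / ω = 1.44 / 1.99×10^-7 = 7.22×10^6 s = 83.6 days.

84 days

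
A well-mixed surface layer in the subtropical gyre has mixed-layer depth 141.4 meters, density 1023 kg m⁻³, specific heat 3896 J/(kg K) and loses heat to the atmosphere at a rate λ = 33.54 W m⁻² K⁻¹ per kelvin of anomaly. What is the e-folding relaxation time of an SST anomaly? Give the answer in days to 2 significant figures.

Areal heat capacity C = ρ c_p D = 1023 × 3896 × 141.4 = 5.64×10^8 J/(m²·K).
Relaxation time τ = C / λ = 5.64×10^8 / 33.54 = 1.68×10^7 s.
In days: 1.68×10^7 s / (86400 s/day) = 194 days.

190 days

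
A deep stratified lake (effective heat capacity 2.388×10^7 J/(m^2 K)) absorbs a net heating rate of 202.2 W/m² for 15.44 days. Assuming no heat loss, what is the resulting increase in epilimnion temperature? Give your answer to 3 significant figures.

Areal heat capacity C = 2.388×10^7 J/(m^2 K) (given).
Net heat input Q = F Δt = 202.2 × (15.44 days × 86400 s/day) = 2.70×10^8 J/m².
ΔT = Q / C = 2.70×10^8 / 2.39×10^7 = 11.3 K.

11.3 K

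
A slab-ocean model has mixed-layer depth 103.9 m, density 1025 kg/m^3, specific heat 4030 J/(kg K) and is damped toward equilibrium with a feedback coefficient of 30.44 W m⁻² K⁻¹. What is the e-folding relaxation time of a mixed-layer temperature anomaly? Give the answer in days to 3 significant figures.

Areal heat capacity C = ρ c_p D = 1025 × 4030 × 103.9 = 4.29×10^8 J m⁻² K⁻¹.
Relaxation time τ = C / λ = 4.29×10^8 / 30.44 = 1.41×10^7 s.
In days: 1.41×10^7 s / (86400 s/day) = 163 days.

163 days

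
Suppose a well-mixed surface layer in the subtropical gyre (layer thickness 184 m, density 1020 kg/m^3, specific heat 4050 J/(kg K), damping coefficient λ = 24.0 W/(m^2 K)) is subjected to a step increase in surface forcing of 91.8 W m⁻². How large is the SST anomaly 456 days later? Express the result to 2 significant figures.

2.7 K

Areal heat capacity C = ρ c_p D = 1020 × 4050 × 184 = 7.60×10^8 J/(m²·K).
τ = C / λ = 7.60×10^8 / 24.0 = 3.17×10^7 s.
Equilibrium anomaly ΔT_eq = F / λ = 91.8 / 24.0 = 3.82 K.
t = 456 days = 3.94×10^7 s, so t/τ = 1.24.
ΔT(t) = ΔT_eq (1 − e^(−t/τ)) = 3.82 × (1 − e^−1.24) = 2.72 K.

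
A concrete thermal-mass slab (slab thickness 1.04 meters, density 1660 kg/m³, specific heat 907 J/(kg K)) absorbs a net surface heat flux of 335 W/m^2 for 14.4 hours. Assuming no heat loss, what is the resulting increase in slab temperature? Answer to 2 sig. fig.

11 K

Areal heat capacity C = ρ c_p D = 1660 × 907 × 1.04 = 1.57×10^6 J m⁻² K⁻¹.
Net heat input Q = F Δt = 335 × (14.4 hours × 3600 s/hour) = 1.74×10^7 J/m².
ΔT = Q / C = 1.74×10^7 / 1.57×10^6 = 11.1 K.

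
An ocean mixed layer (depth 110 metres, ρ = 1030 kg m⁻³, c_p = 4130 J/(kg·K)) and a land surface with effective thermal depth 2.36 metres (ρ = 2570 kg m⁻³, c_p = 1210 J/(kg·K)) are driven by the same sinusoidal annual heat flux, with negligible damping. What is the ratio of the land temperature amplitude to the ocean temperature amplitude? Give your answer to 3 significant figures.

63.8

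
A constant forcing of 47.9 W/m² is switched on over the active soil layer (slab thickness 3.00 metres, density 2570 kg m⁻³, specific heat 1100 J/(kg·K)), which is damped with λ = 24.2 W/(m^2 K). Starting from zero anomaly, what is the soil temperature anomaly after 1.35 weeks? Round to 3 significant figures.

1.79 K

Areal heat capacity C = ρ c_p D = 2570 × 1100 × 3.00 = 8.48×10^6 J/(m^2 K).
τ = C / λ = 8.48×10^6 / 24.2 = 3.50×10^5 s.
Equilibrium anomaly ΔT_eq = F / λ = 47.9 / 24.2 = 1.98 K.
t = 1.35 weeks = 8.16×10^5 s, so t/τ = 2.33.
ΔT(t) = ΔT_eq (1 − e^(−t/τ)) = 1.98 × (1 − e^−2.33) = 1.79 K.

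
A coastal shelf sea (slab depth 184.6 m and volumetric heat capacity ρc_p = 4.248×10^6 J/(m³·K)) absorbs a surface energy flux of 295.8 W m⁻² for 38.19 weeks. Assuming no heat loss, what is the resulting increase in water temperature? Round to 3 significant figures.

Areal heat capacity C = ρc_p × D = 4.248×10^6 × 184.6 = 7.84×10^8 J/(m^2 K).
Net heat input Q = F Δt = 295.8 × (38.19 weeks × 6.048×10^5 s/week) = 6.83×10^9 J/m².
ΔT = Q / C = 6.83×10^9 / 7.84×10^8 = 8.71 K.

8.71 K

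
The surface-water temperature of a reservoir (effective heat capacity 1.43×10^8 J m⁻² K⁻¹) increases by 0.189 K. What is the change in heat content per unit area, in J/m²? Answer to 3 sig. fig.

2.70×10^7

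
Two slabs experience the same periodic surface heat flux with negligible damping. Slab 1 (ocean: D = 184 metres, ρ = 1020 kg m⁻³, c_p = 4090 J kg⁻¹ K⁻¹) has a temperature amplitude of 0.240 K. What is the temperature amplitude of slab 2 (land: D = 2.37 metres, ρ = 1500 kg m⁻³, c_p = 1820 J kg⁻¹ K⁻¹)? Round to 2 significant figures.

C_ocean = 7.68×10^8 J/(m²·K); C_land = 6.47×10^6 J/(m²·K).
A ∝ 1/C ⇒ A_land = A_ocean × C_ocean/C_land = 0.240 × 119 = 28.5 K.

28 K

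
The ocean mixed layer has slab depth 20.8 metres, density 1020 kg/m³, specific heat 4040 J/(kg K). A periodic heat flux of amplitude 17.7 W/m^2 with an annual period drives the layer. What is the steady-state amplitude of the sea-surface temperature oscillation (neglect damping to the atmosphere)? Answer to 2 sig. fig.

1.0 K

Areal heat capacity C = ρ c_p D = 1020 × 4040 × 20.8 = 8.57×10^7 J m⁻² K⁻¹.
Angular frequency ω = 2π / T = 2π / 3.15×10^7 s = 1.99×10^-7 s⁻¹.
Cω = 8.57×10^7 × 1.99×10^-7 = 17.1 W/(m²·K).
Amplitude A = F₀ / (Cω) = 17.7 / 17.1 = 1.04 K.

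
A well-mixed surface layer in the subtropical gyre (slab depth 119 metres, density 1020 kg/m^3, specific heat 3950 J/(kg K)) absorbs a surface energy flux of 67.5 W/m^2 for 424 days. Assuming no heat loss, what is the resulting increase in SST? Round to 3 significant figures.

5.16 K

Areal heat capacity C = ρ c_p D = 1020 × 3950 × 119 = 4.79×10^8 J m⁻² K⁻¹.
Net heat input Q = F Δt = 67.5 × (424 days × 86400 s/day) = 2.47×10^9 J/m².
ΔT = Q / C = 2.47×10^9 / 4.79×10^8 = 5.16 K.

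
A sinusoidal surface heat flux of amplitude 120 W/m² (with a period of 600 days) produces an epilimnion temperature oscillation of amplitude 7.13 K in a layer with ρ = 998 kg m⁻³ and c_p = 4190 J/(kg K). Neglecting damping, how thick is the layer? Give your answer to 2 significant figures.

33 m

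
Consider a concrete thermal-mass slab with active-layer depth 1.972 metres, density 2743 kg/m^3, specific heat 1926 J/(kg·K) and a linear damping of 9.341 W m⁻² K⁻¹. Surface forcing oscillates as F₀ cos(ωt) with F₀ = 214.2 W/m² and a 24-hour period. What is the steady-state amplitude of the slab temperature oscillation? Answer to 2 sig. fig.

0.28 K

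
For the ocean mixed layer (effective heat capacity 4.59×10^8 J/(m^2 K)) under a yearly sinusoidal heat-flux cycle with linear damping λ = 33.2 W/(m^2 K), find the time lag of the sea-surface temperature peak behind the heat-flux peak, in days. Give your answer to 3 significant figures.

71.0 days

Areal heat capacity C = 4.59×10^8 J/(m^2 K) (given).
ω = 2π / 3.15×10^7 s = 1.99×10^-7 s⁻¹.
Phase lag φ = arctan(Cω/λ) = arctan(91.5/33.2) = 1.22 rad.
Time lag = φ / ω = 1.22 / 1.99×10^-7 = 6.14×10^6 s = 71.0 days.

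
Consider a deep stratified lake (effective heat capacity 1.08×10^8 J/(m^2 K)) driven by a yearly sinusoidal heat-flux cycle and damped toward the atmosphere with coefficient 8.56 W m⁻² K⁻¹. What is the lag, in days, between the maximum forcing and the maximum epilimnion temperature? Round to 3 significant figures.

Areal heat capacity C = 1.08×10^8 J/(m^2 K) (given).
ω = 2π / 3.15×10^7 s = 1.99×10^-7 s⁻¹.
Phase lag φ = arctan(Cω/λ) = arctan(21.5/8.56) = 1.19 rad.
Time lag = φ / ω = 1.19 / 1.99×10^-7 = 5.98×10^6 s = 69.3 days.

69.3 days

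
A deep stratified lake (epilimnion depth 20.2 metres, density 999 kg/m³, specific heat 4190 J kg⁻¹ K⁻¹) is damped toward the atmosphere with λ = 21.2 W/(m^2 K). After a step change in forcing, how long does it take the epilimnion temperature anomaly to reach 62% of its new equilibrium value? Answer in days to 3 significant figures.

44.7 days

Areal heat capacity C = ρ c_p D = 999 × 4190 × 20.2 = 8.46×10^7 J/(m²·K).
τ = C / λ = 8.46×10^7 / 21.2 = 3.99×10^6 s.
Fraction reached: 1 − e^(−t/τ) = 0.62 ⇒ t = −τ ln(1 − 0.62) = τ × 0.968.
t = 3.86×10^6 s = 44.7 days.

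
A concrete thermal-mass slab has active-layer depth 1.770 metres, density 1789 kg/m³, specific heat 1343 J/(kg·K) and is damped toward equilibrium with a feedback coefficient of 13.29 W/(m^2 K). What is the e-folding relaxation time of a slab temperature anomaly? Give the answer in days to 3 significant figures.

Areal heat capacity C = ρ c_p D = 1789 × 1343 × 1.770 = 4.25×10^6 J/(m²·K).
Relaxation time τ = C / λ = 4.25×10^6 / 13.29 = 3.20×10^5 s.
In days: 3.20×10^5 s / (86400 s/day) = 3.70 days.

3.70 days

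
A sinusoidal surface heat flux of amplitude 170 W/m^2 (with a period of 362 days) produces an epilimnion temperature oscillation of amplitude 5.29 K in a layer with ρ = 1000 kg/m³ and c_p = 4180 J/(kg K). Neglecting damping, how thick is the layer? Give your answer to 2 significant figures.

38 m

ω = 2π / 3.13×10^7 s = 2.01×10^-7 s⁻¹.
Required C = F₀ / (A ω) = 170 / (5.29 × 2.01×10^-7) = 1.60×10^8 J/(m²·K).
D = C / (ρ c_p) = 1.60×10^8 / (1000 × 4180) = 38.3 m.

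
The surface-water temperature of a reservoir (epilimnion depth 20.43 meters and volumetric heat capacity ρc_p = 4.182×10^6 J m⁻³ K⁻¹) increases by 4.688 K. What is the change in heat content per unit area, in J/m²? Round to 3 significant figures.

4.01×10^8

Areal heat capacity C = ρc_p × D = 4.182×10^6 × 20.43 = 8.54×10^7 J m⁻² K⁻¹.
ΔQ = C ΔT = 8.54×10^7 × 4.688 = 4.01×10^8 J/m².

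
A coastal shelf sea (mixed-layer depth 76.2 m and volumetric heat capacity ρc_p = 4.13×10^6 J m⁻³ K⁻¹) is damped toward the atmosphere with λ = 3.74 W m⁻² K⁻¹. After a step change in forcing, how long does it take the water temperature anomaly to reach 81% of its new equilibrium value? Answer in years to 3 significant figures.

Areal heat capacity C = ρc_p × D = 4.13×10^6 × 76.2 = 3.15×10^8 J/(m²·K).
τ = C / λ = 3.15×10^8 / 3.74 = 8.41×10^7 s.
Fraction reached: 1 − e^(−t/τ) = 0.81 ⇒ t = −τ ln(1 − 0.81) = τ × 1.66.
t = 1.40×10^8 s = 4.43 years.

4.43 years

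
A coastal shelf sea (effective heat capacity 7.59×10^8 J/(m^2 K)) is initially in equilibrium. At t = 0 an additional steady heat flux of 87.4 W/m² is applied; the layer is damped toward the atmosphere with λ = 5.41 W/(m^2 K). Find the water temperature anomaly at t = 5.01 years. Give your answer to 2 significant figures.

11 K

Areal heat capacity C = 7.59×10^8 J/(m^2 K) (given).
τ = C / λ = 7.59×10^8 / 5.41 = 1.40×10^8 s.
Equilibrium anomaly ΔT_eq = F / λ = 87.4 / 5.41 = 16.2 K.
t = 5.01 years = 1.58×10^8 s, so t/τ = 1.13.
ΔT(t) = ΔT_eq (1 − e^(−t/τ)) = 16.2 × (1 − e^−1.13) = 10.9 K.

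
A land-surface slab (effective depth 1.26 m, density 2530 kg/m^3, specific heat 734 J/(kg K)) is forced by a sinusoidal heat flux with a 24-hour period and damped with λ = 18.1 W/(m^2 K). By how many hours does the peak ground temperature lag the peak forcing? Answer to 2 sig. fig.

Areal heat capacity C = ρ c_p D = 2530 × 734 × 1.26 = 2.34×10^6 J/(m^2 K).
ω = 2π / 86400 s = 7.27×10^-5 s⁻¹.
Phase lag φ = arctan(Cω/λ) = arctan(170/18.1) = 1.46 rad.
Time lag = φ / ω = 1.46 / 7.27×10^-5 = 20100 s = 5.60 hours.

5.6 hours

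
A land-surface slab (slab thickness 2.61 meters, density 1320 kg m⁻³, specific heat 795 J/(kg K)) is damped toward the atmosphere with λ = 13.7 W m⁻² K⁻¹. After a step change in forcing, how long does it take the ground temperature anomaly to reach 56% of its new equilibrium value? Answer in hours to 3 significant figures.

Areal heat capacity C = ρ c_p D = 1320 × 795 × 2.61 = 2.74×10^6 J m⁻² K⁻¹.
τ = C / λ = 2.74×10^6 / 13.7 = 2.00×10^5 s.
Fraction reached: 1 − e^(−t/τ) = 0.56 ⇒ t = −τ ln(1 − 0.56) = τ × 0.821.
t = 1.64×10^5 s = 45.6 hours.

45.6 hours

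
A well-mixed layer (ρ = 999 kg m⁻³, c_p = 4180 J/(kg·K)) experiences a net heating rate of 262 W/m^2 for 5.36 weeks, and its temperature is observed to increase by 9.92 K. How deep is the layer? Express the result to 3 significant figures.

Heat input Q = F Δt = 262 × 3.24×10^6 s = 8.49×10^8 J/m².
Required areal heat capacity C = Q / ΔT = 8.56×10^7 J/(m²·K).
Depth D = C / (ρ c_p) = 8.56×10^7 / (999 × 4180) = 20.5 m.

20.5 m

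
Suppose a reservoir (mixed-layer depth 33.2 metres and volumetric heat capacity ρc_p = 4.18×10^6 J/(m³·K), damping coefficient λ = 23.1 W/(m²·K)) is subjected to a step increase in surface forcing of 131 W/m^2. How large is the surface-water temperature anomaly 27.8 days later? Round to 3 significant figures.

1.87 K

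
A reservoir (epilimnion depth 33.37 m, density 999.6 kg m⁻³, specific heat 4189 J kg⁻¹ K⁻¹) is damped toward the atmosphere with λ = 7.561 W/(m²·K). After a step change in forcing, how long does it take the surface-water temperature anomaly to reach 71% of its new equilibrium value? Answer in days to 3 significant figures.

Areal heat capacity C = ρ c_p D = 999.6 × 4189 × 33.37 = 1.40×10^8 J/(m^2 K).
τ = C / λ = 1.40×10^8 / 7.561 = 1.85×10^7 s.
Fraction reached: 1 − e^(−t/τ) = 0.71 ⇒ t = −τ ln(1 − 0.71) = τ × 1.24.
t = 2.29×10^7 s = 265 days.

265 days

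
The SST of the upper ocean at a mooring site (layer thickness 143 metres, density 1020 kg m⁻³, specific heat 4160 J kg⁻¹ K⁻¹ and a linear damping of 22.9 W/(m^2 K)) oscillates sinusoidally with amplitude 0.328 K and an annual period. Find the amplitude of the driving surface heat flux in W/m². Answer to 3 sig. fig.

40.4

Areal heat capacity C = ρ c_p D = 1020 × 4160 × 143 = 6.07×10^8 J m⁻² K⁻¹.
ω = 2π / 3.15×10^7 s = 1.99×10^-7 s⁻¹.
√((Cω)² + λ²) = √((121)² + 22.9²) = 123 W/(m²·K).
F₀ = A × √((Cω)²+λ²) = 0.328 × 123 = 40.4 W/m².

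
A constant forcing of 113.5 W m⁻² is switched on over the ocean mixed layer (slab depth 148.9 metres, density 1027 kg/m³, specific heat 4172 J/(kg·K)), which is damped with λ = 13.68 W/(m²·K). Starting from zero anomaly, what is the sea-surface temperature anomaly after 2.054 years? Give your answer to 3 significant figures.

6.23 K

Areal heat capacity C = ρ c_p D = 1027 × 4172 × 148.9 = 6.38×10^8 J m⁻² K⁻¹.
τ = C / λ = 6.38×10^8 / 13.68 = 4.66×10^7 s.
Equilibrium anomaly ΔT_eq = F / λ = 113.5 / 13.68 = 8.30 K.
t = 2.054 years = 6.48×10^7 s, so t/τ = 1.39.
ΔT(t) = ΔT_eq (1 − e^(−t/τ)) = 8.30 × (1 − e^−1.39) = 6.23 K.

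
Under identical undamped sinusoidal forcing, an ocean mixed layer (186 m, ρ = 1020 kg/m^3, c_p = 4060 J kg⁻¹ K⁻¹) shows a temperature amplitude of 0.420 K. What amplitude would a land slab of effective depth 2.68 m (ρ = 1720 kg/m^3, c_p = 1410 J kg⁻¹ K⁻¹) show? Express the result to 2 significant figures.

C_ocean = 7.70×10^8 J/(m²·K); C_land = 6.50×10^6 J/(m²·K).
A ∝ 1/C ⇒ A_land = A_ocean × C_ocean/C_land = 0.420 × 119 = 49.8 K.

50 K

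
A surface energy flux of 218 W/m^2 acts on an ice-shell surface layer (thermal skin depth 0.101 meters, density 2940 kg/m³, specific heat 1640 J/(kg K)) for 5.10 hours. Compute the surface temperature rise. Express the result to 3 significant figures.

8.22 K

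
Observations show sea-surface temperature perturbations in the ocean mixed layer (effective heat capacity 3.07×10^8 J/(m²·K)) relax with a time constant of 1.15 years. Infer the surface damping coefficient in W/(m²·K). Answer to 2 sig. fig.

Areal heat capacity C = 3.07×10^8 J/(m²·K) (given).
τ = 1.15 years = 3.63×10^7 s.
λ = C / τ = 3.07×10^8 / 3.63×10^7 = 8.46 W/(m²·K).

8.5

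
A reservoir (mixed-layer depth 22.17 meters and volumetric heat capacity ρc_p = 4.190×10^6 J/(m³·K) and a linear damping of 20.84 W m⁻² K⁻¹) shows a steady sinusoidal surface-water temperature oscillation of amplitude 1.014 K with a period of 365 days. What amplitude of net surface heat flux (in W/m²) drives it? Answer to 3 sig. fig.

Areal heat capacity C = ρc_p × D = 4.190×10^6 × 22.17 = 9.29×10^7 J/(m^2 K).
ω = 2π / 3.15×10^7 s = 1.99×10^-7 s⁻¹.
√((Cω)² + λ²) = √((18.5)² + 20.84²) = 27.9 W/(m²·K).
F₀ = A × √((Cω)²+λ²) = 1.014 × 27.9 = 28.3 W/m².

28.3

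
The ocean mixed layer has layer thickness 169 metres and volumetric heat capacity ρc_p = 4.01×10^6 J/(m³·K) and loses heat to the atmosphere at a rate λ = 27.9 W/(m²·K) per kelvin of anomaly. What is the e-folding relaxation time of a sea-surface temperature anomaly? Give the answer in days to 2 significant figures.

280 days

Areal heat capacity C = ρc_p × D = 4.01×10^6 × 169 = 6.78×10^8 J/(m²·K).
Relaxation time τ = C / λ = 6.78×10^8 / 27.9 = 2.43×10^7 s.
In days: 2.43×10^7 s / (86400 s/day) = 281 days.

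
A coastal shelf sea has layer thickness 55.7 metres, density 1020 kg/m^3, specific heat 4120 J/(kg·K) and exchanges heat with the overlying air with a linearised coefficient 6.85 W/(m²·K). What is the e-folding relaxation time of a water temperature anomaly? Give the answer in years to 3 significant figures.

1.08 years

Areal heat capacity C = ρ c_p D = 1020 × 4120 × 55.7 = 2.34×10^8 J/(m²·K).
Relaxation time τ = C / λ = 2.34×10^8 / 6.85 = 3.42×10^7 s.
In years: 3.42×10^7 s / (3.156×10^7 s/year) = 1.08 years.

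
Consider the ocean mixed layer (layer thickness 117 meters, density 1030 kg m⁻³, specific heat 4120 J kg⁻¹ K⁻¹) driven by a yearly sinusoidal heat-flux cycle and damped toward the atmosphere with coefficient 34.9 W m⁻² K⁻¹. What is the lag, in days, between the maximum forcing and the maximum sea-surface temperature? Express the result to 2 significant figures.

72 days

Areal heat capacity C = ρ c_p D = 1030 × 4120 × 117 = 4.97×10^8 J m⁻² K⁻¹.
ω = 2π / 3.15×10^7 s = 1.99×10^-7 s⁻¹.
Phase lag φ = arctan(Cω/λ) = arctan(98.9/34.9) = 1.23 rad.
Time lag = φ / ω = 1.23 / 1.99×10^-7 = 6.18×10^6 s = 71.5 days.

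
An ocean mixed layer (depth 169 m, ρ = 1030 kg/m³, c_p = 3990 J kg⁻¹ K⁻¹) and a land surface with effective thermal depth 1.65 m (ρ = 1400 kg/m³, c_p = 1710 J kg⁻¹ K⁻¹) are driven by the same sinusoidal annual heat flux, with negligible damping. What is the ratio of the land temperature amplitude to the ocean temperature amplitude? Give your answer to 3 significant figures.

176

C_ocean = 1030 × 3990 × 169 = 6.95×10^8 J/(m²·K).
C_land = 1400 × 1710 × 1.65 = 3.95×10^6 J/(m²·K).
Undamped amplitude ∝ 1/C, so A_land/A_ocean = C_ocean/C_land = 176.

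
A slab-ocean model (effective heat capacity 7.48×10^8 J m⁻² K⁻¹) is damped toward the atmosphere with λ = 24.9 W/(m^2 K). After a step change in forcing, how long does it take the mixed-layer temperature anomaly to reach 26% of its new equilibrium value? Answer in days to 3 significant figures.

105 days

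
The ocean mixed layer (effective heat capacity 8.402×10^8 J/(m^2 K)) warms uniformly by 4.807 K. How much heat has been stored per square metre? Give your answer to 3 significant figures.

Areal heat capacity C = 8.402×10^8 J/(m^2 K) (given).
ΔQ = C ΔT = 8.40×10^8 × 4.807 = 4.04×10^9 J/m².

4.04×10^9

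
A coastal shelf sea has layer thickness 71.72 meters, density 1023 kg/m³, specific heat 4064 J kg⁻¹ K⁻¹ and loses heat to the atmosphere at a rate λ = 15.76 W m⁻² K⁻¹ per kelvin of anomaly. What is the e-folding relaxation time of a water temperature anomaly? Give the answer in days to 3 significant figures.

219 days

Areal heat capacity C = ρ c_p D = 1023 × 4064 × 71.72 = 2.98×10^8 J/(m^2 K).
Relaxation time τ = C / λ = 2.98×10^8 / 15.76 = 1.89×10^7 s.
In days: 1.89×10^7 s / (86400 s/day) = 219 days.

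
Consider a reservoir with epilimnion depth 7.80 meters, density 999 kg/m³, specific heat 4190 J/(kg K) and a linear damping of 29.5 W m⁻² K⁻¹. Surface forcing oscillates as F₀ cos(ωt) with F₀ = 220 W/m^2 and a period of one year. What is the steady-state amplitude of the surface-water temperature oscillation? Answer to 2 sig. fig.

7.3 K

Areal heat capacity C = ρ c_p D = 999 × 4190 × 7.80 = 3.26×10^7 J m⁻² K⁻¹.
Angular frequency ω = 2π / T = 2π / 3.15×10^7 s = 1.99×10^-7 s⁻¹.
√((Cω)² + λ²) = √((6.51)² + 29.5²) = 30.2 W/(m²·K).
Amplitude A = F₀ / √((Cω)²+λ²) = 220 / 30.2 = 7.28 K.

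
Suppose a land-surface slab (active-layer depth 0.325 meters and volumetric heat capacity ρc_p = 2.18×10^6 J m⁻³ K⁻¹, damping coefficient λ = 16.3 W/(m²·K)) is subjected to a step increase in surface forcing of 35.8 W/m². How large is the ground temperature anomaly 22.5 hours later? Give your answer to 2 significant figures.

1.9 K

Areal heat capacity C = ρc_p × D = 2.18×10^6 × 0.325 = 7.08×10^5 J/(m^2 K).
τ = C / λ = 7.08×10^5 / 16.3 = 43500 s.
Equilibrium anomaly ΔT_eq = F / λ = 35.8 / 16.3 = 2.20 K.
t = 22.5 hours = 81000 s, so t/τ = 1.86.
ΔT(t) = ΔT_eq (1 − e^(−t/τ)) = 2.20 × (1 − e^−1.86) = 1.86 K.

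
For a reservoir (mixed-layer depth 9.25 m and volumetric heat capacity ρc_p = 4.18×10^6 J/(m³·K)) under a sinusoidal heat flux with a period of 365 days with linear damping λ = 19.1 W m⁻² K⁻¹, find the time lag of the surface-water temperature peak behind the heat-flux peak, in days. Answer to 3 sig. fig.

Areal heat capacity C = ρc_p × D = 4.18×10^6 × 9.25 = 3.87×10^7 J/(m^2 K).
ω = 2π / 3.15×10^7 s = 1.99×10^-7 s⁻¹.
Phase lag φ = arctan(Cω/λ) = arctan(7.70/19.1) = 0.383 rad.
Time lag = φ / ω = 0.383 / 1.99×10^-7 = 1.92×10^6 s = 22.3 days.

22.3 days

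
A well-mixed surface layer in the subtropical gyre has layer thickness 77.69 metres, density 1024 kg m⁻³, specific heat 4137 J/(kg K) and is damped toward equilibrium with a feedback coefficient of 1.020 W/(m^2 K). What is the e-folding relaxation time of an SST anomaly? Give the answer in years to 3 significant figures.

10.2 years

Areal heat capacity C = ρ c_p D = 1024 × 4137 × 77.69 = 3.29×10^8 J/(m^2 K).
Relaxation time τ = C / λ = 3.29×10^8 / 1.020 = 3.23×10^8 s.
In years: 3.23×10^8 s / (3.156×10^7 s/year) = 10.2 years.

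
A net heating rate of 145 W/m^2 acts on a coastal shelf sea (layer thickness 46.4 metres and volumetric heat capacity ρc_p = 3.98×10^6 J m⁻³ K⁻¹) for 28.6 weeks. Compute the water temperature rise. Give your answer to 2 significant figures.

Areal heat capacity C = ρc_p × D = 3.98×10^6 × 46.4 = 1.85×10^8 J/(m²·K).
Net heat input Q = F Δt = 145 × (28.6 weeks × 6.048×10^5 s/week) = 2.51×10^9 J/m².
ΔT = Q / C = 2.51×10^9 / 1.85×10^8 = 13.6 K.

14 K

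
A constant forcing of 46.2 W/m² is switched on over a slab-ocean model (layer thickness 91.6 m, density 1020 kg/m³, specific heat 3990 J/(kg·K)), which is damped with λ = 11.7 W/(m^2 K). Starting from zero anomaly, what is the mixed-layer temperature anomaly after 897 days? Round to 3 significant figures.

Areal heat capacity C = ρ c_p D = 1020 × 3990 × 91.6 = 3.73×10^8 J m⁻² K⁻¹.
τ = C / λ = 3.73×10^8 / 11.7 = 3.19×10^7 s.
Equilibrium anomaly ΔT_eq = F / λ = 46.2 / 11.7 = 3.95 K.
t = 897 days = 7.75×10^7 s, so t/τ = 2.43.
ΔT(t) = ΔT_eq (1 − e^(−t/τ)) = 3.95 × (1 − e^−2.43) = 3.60 K.

3.60 K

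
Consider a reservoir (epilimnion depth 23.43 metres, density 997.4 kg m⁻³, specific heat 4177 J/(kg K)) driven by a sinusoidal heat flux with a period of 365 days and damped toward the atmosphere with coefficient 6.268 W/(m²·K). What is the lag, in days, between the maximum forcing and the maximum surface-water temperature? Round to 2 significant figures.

Areal heat capacity C = ρ c_p D = 997.4 × 4177 × 23.43 = 9.76×10^7 J/(m²·K).
ω = 2π / 3.15×10^7 s = 1.99×10^-7 s⁻¹.
Phase lag φ = arctan(Cω/λ) = arctan(19.4/6.268) = 1.26 rad.
Time lag = φ / ω = 1.26 / 1.99×10^-7 = 6.32×10^6 s = 73.1 days.

73 days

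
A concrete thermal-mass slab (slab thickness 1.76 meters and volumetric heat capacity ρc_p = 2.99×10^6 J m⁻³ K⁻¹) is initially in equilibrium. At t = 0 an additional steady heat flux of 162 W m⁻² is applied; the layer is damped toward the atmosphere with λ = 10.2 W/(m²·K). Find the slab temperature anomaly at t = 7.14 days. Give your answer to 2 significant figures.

11 K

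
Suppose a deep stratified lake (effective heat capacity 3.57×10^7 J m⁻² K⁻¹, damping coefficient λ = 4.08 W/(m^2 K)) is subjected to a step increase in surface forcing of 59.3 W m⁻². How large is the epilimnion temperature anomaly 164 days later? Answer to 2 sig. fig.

Areal heat capacity C = 3.57×10^7 J m⁻² K⁻¹ (given).
τ = C / λ = 3.57×10^7 / 4.08 = 8.75×10^6 s.
Equilibrium anomaly ΔT_eq = F / λ = 59.3 / 4.08 = 14.5 K.
t = 164 days = 1.42×10^7 s, so t/τ = 1.62.
ΔT(t) = ΔT_eq (1 − e^(−t/τ)) = 14.5 × (1 − e^−1.62) = 11.7 K.

12 K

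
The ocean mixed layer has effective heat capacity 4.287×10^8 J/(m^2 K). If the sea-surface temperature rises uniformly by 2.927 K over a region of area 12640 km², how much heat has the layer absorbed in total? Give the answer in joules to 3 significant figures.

1.59×10^19 J

Areal heat capacity C = 4.287×10^8 J/(m^2 K) (given).
Heat per unit area: q = C ΔT = 4.29×10^8 × 2.927 = 1.25×10^9 J/m².
Total heat: Q = q × A = 1.25×10^9 × (12640 × 10⁶ m²) = 1.59×10^19 J.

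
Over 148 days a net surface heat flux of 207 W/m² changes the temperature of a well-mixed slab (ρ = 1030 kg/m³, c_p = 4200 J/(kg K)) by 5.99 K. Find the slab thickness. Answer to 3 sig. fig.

102 m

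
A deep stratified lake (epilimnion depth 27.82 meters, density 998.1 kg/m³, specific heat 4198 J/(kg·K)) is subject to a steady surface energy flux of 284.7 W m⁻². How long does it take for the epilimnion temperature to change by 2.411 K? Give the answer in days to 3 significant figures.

Areal heat capacity C = ρ c_p D = 998.1 × 4198 × 27.82 = 1.17×10^8 J/(m²·K).
Time required: Δt = C ΔT / F = 1.17×10^8 × 2.411 / 284.7 = 9.87×10^5 s.
In days: 9.87×10^5 s / (86400 s/day) = 11.4 days.

11.4 days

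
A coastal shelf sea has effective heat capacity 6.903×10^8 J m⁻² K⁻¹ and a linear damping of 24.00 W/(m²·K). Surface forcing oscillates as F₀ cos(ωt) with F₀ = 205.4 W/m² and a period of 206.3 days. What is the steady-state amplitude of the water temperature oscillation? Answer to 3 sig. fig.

0.840 K

Areal heat capacity C = 6.903×10^8 J m⁻² K⁻¹ (given).
Angular frequency ω = 2π / T = 2π / 1.78×10^7 s = 3.53×10^-7 s⁻¹.
√((Cω)² + λ²) = √((243)² + 24.00²) = 245 W/(m²·K).
Amplitude A = F₀ / √((Cω)²+λ²) = 205.4 / 245 = 0.840 K.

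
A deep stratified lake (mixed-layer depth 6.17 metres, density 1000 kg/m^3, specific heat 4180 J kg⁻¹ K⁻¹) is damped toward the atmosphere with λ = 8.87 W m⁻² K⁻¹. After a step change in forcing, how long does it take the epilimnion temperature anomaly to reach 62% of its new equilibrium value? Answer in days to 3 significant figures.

32.6 days

Areal heat capacity C = ρ c_p D = 1000 × 4180 × 6.17 = 2.58×10^7 J/(m^2 K).
τ = C / λ = 2.58×10^7 / 8.87 = 2.91×10^6 s.
Fraction reached: 1 − e^(−t/τ) = 0.62 ⇒ t = −τ ln(1 − 0.62) = τ × 0.968.
t = 2.81×10^6 s = 32.6 days.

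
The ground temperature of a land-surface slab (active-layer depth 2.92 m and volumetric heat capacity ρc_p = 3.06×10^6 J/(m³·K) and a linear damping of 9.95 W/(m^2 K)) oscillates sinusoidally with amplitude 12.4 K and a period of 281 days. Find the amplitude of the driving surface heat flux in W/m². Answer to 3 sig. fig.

Areal heat capacity C = ρc_p × D = 3.06×10^6 × 2.92 = 8.94×10^6 J/(m^2 K).
ω = 2π / 2.43×10^7 s = 2.59×10^-7 s⁻¹.
√((Cω)² + λ²) = √((2.31)² + 9.95²) = 10.2 W/(m²·K).
F₀ = A × √((Cω)²+λ²) = 12.4 × 10.2 = 127 W/m².

127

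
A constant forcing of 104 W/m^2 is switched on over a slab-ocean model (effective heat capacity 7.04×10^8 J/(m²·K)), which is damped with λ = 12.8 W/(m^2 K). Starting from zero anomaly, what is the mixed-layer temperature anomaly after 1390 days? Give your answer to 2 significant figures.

Areal heat capacity C = 7.04×10^8 J/(m²·K) (given).
τ = C / λ = 7.04×10^8 / 12.8 = 5.50×10^7 s.
Equilibrium anomaly ΔT_eq = F / λ = 104 / 12.8 = 8.12 K.
t = 1390 days = 1.20×10^8 s, so t/τ = 2.18.
ΔT(t) = ΔT_eq (1 − e^(−t/τ)) = 8.12 × (1 − e^−2.18) = 7.21 K.

7.2 K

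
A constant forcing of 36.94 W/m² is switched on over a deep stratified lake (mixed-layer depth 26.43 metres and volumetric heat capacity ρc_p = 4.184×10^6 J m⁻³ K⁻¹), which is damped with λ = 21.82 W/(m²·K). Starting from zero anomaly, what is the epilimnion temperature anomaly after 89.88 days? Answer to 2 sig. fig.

Areal heat capacity C = ρc_p × D = 4.184×10^6 × 26.43 = 1.11×10^8 J/(m²·K).
τ = C / λ = 1.11×10^8 / 21.82 = 5.07×10^6 s.
Equilibrium anomaly ΔT_eq = F / λ = 36.94 / 21.82 = 1.69 K.
t = 89.88 days = 7.77×10^6 s, so t/τ = 1.53.
ΔT(t) = ΔT_eq (1 − e^(−t/τ)) = 1.69 × (1 − e^−1.53) = 1.33 K.

1.3 K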